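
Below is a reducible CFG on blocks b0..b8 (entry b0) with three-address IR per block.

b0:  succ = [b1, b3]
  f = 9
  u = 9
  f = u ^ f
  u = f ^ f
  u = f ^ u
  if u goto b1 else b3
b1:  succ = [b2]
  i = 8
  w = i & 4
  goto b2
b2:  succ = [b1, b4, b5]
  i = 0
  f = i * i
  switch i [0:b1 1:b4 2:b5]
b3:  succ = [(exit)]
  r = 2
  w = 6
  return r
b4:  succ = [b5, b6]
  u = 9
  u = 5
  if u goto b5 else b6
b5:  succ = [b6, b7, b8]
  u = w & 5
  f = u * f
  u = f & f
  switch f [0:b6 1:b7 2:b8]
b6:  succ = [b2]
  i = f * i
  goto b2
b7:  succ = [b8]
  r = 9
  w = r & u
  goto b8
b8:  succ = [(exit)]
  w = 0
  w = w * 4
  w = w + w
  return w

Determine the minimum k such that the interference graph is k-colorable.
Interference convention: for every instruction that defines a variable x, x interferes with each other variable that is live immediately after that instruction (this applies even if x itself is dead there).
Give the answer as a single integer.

Answer: 4

Analysis:
def/use:
  b0: {f,u} / ∅
  b1: {i,w} / ∅
  b2: {f,i} / ∅
  b3: {r,w} / ∅
  b4: {u} / ∅
  b5: {f,u} / {f,w}
  b6: {i} / {f,i}
  b7: {r,w} / {u}
  b8: {w} / ∅

Backward fixpoint:
  live b0: ∅→∅
  live b1: ∅→{w}
  live b2: {w}→{f,i,w}
  live b3: ∅→∅
  live b4: {f,i,w}→{f,i,w}
  live b5: {f,i,w}→{f,i,u,w}
  live b6: {f,i,w}→{w}
  live b7: {u}→∅
  live b8: ∅→∅

Interfere edges:
  f: {i,u,w}
  i: {f,u,w}
  r: {u,w}
  u: {f,i,r,w}
  w: {f,i,r,u}

Colouring:
  lower bound: {f,i,u,w} mutually conflict ⇒ χ ≥ 4
  assign f→r2 i→r3 r→r2 u→r0 w→r1 — no edge inside a register ⇒ χ ≤ 4
  χ = 4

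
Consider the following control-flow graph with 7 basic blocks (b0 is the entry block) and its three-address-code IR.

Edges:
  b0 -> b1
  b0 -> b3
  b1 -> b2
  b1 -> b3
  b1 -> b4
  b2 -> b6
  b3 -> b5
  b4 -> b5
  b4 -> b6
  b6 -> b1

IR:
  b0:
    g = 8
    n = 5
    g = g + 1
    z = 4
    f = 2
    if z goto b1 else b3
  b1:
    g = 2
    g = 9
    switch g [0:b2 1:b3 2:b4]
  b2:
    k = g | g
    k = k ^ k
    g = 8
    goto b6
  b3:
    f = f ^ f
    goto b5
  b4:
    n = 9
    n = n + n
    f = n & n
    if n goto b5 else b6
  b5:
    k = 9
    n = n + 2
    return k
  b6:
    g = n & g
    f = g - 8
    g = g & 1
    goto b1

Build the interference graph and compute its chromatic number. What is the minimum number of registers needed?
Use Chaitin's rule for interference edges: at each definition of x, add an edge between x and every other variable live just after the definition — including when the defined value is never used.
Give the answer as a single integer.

Block summaries:
  b0: {f,g,n,z} / ∅
  b1: {g} / ∅
  b2: {g,k} / {g}
  b3: {f} / {f}
  b4: {f,n} / ∅
  b5: {k,n} / {n}
  b6: {f,g} / {g,n}

Live sets:
  b0 li=∅ lo={f,n}
  b1 li={f,n} lo={f,g,n}
  b2 li={g,n} lo={g,n}
  b3 li={f,n} lo={n}
  b4 li={g} lo={g,n}
  b5 li={n} lo=∅
  b6 li={g,n} lo={f,n}

Conflict graph:
  f: {g,n,z}
  g: {f,n}
  k: {n}
  n: {f,g,k,z}
  z: {f,n}

Chromatic number:
  {f,g,n} pairwise interfere (3-clique) ⇒ χ ≥ 3
  3-colouring: r0={n}  r1={f,k}  r2={g,z}
  χ = 3

Answer: 3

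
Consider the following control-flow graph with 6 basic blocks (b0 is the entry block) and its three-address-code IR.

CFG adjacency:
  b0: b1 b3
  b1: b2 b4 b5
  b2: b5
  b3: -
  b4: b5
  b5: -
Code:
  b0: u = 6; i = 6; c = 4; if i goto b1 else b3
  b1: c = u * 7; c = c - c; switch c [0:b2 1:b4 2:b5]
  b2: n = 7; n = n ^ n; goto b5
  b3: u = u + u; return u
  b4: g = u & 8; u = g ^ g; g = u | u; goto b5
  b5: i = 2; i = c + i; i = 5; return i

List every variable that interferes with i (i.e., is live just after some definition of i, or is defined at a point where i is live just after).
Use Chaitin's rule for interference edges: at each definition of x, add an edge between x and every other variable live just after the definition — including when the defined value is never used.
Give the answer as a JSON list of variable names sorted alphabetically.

def/use:
  b0 def {c,i,u} use ∅
  b1 def {c} use {u}
  b2 def {n} use ∅
  b3 def {u} use {u}
  b4 def {g,u} use {u}
  b5 def {i} use {c}

Liveness:
  live b0: ∅→{u}
  live b1: {u}→{c,u}
  live b2: {c}→{c}
  live b3: {u}→∅
  live b4: {c,u}→{c}
  live b5: {c}→∅

Conflict graph:
  c — {g,i,n,u}
  g — {c}
  i — {c,u}
  n — {c}
  u — {c,i}

N(i) = ["c", "u"]

Answer: ["c", "u"]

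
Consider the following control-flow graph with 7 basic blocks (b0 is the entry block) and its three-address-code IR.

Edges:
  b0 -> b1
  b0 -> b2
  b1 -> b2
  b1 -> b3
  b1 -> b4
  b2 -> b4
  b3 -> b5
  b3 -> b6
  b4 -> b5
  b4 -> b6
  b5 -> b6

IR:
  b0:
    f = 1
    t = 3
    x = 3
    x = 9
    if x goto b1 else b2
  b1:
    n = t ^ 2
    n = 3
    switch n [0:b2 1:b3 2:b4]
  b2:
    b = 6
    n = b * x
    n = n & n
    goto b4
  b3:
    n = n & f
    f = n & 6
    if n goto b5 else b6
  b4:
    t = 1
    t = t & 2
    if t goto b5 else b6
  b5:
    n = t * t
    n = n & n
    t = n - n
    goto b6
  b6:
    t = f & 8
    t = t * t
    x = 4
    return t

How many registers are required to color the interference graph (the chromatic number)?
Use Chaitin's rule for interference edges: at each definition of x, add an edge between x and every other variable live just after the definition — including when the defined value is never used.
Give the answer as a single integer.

Per-block:
  b0: {f,t,x} / ∅
  b1: {n} / {t}
  b2: {b,n} / {x}
  b3: {f,n} / {f,n}
  b4: {t} / ∅
  b5: {n,t} / {t}
  b6: {t,x} / {f}

Liveness:
  b0: in=∅ out={f,t,x}
  b1: in={f,t,x} out={f,n,t,x}
  b2: in={f,x} out={f}
  b3: in={f,n,t} out={f,t}
  b4: in={f} out={f,t}
  b5: in={f,t} out={f}
  b6: in={f} out=∅

Conflict graph:
  b: {f,x}
  f: {b,n,t,x}
  n: {f,t,x}
  t: {f,n,x}
  x: {b,f,n,t}

Registers:
  {f,n,t,x} pairwise interfere (4-clique) ⇒ χ ≥ 4
  4-colouring: r0={f}  r1={x}  r2={b,n}  r3={t}
  χ = 4

Answer: 4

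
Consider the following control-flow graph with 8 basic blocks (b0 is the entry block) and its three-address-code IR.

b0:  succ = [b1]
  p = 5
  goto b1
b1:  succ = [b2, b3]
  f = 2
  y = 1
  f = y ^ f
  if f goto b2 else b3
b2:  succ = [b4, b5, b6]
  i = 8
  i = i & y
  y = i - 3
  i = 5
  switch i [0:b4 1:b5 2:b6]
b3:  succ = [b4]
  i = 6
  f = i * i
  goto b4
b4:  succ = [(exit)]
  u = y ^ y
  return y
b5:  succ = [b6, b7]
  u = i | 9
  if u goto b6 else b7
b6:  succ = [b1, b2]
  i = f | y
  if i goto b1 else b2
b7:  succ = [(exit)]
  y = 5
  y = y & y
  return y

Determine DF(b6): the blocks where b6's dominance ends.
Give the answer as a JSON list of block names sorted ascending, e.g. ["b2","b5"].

idom tree: b1←b0 b2←b1 b3←b1 b4←b1 b5←b2 b6←b2 b7←b5
Dom at joins:
  b1: preds {b0,b6}: {b0} ∩ {b0,b1,b2,b6} = {b0}; idom=b0
  b2: preds {b1,b6}: {b0,b1} ∩ {b0,b1,b2,b6} = {b0,b1}; idom=b1
  b4: preds {b2,b3}: {b0,b1,b2} ∩ {b0,b1,b3} = {b0,b1}; idom=b1
  b6: preds {b2,b5}: {b0,b1,b2} ∩ {b0,b1,b2,b5} = {b0,b1,b2}; idom=b2

DF derivation:
  join b1 pred b0: · stop@b0
  join b1 pred b6: b6→b2→b1 stop@b0
  join b2 pred b1: · stop@b1
  join b2 pred b6: b6→b2 stop@b1
  join b4 pred b2: b2 stop@b1
  join b4 pred b3: b3 stop@b1
  join b6 pred b2: · stop@b2
  join b6 pred b5: b5 stop@b2
  b0 → ∅
  b1 → {b1}
  b2 → {b1,b2,b4}
  b3 → {b4}
  b4 → ∅
  b5 → {b6}
  b6 → {b1,b2}
  b7 → ∅

DF(b6) = ["b1", "b2"]

Answer: ["b1", "b2"]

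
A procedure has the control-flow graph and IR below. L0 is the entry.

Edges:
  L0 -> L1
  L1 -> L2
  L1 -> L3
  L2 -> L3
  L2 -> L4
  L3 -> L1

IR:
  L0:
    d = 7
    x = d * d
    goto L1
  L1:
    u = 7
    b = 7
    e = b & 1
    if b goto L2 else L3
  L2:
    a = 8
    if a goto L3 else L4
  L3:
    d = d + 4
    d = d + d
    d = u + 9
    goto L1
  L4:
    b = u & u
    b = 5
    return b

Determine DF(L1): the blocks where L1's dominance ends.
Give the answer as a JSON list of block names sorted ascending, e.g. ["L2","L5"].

idom tree: L1←L0 L2←L1 L3←L1 L4←L2
Dom∩ at merges:
  L1: preds {L0,L3}: {L0} ∩ {L0,L1,L3} = {L0}; idom=L0
  L3: preds {L1,L2}: {L0,L1} ∩ {L0,L1,L2} = {L0,L1}; idom=L1

DF derivation:
  join L1 pred L0: · stop@L0
  join L1 pred L3: L3→L1 stop@L0
  join L3 pred L1: · stop@L1
  join L3 pred L2: L2 stop@L1
  DF(L0)=∅
  DF(L1)={L1}
  DF(L2)={L3}
  DF(L3)={L1}
  DF(L4)=∅

DF(L1) = ["L1"]

Answer: ["L1"]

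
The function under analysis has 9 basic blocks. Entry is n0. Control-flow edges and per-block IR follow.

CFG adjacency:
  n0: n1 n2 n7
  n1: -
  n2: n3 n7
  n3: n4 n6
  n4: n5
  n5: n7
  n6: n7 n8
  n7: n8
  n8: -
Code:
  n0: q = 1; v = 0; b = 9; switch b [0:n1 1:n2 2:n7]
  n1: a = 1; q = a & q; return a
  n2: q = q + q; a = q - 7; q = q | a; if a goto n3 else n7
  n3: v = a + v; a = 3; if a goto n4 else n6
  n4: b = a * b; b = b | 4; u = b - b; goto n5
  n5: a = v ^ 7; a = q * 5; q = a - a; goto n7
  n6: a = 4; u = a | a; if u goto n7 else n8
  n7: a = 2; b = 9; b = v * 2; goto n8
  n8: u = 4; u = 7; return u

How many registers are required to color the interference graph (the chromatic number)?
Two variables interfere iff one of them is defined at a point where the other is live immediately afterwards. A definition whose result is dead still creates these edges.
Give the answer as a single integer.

Answer: 4

Working:
Block summaries:
  n0 def {b,q,v} use ∅
  n1 def {a,q} use {q}
  n2 def {a,q} use {q}
  n3 def {a,v} use {a,v}
  n4 def {b,u} use {a,b}
  n5 def {a,q} use {q,v}
  n6 def {a,u} use ∅
  n7 def {a,b} use {v}
  n8 def {u} use ∅

Live sets:
  n0: in=∅ out={b,q,v}
  n1: in={q} out=∅
  n2: in={b,q,v} out={a,b,q,v}
  n3: in={a,b,q,v} out={a,b,q,v}
  n4: in={a,b,q,v} out={q,v}
  n5: in={q,v} out={v}
  n6: in={v} out={v}
  n7: in={v} out=∅
  n8: in=∅ out=∅

Interfere edges:
  a↔{b,q,v}
  b↔{a,q,v}
  q↔{a,b,u,v}
  u↔{q,v}
  v↔{a,b,q,u}

Colouring:
  {a,b,q,v} pairwise interfere (4-clique) ⇒ χ ≥ 4
  4-colouring: c0={q}  c1={v}  c2={a,u}  c3={b}
  χ = 4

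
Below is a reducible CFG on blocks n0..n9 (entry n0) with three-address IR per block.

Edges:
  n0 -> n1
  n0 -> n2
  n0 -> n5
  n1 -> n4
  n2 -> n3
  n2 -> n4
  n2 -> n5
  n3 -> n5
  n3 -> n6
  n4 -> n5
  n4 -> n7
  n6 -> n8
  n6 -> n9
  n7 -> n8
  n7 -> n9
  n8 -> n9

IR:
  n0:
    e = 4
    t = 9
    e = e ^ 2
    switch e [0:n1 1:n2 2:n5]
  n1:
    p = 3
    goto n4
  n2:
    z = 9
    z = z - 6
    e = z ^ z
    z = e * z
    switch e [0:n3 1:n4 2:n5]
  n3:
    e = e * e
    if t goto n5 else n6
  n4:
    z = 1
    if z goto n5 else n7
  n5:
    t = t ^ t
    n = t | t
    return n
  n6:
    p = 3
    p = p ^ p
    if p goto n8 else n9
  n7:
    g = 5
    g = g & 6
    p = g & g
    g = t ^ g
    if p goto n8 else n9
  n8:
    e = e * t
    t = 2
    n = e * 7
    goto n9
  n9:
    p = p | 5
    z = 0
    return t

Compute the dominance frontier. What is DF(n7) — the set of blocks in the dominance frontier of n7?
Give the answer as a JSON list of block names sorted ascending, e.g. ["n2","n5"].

idom tree: n1←n0 n2←n0 n3←n2 n4←n0 n5←n0 n6←n3 n7←n4 n8←n0 n9←n0
Dom∩ at merges:
  n4: preds {n1,n2}: {n0,n1} ∩ {n0,n2} = {n0}; idom=n0
  n5: preds {n0,n2,n3,n4}: {n0} ∩ {n0,n2} ∩ {n0,n2,n3} ∩ {n0,n4} = {n0}; idom=n0
  n8: preds {n6,n7}: {n0,n2,n3,n6} ∩ {n0,n4,n7} = {n0}; idom=n0
  n9: preds {n6,n7,n8}: {n0,n2,n3,n6} ∩ {n0,n4,n7} ∩ {n0,n8} = {n0}; idom=n0

DF derivation:
  join n4 pred n1: n1 stop@n0
  join n4 pred n2: n2 stop@n0
  join n5 pred n0: · stop@n0
  join n5 pred n2: n2 stop@n0
  join n5 pred n3: n3→n2 stop@n0
  join n5 pred n4: n4 stop@n0
  join n8 pred n6: n6→n3→n2 stop@n0
  join n8 pred n7: n7→n4 stop@n0
  join n9 pred n6: n6→n3→n2 stop@n0
  join n9 pred n7: n7→n4 stop@n0
  join n9 pred n8: n8 stop@n0
  n0: DF=∅
  n1: DF={n4}
  n2: DF={n4,n5,n8,n9}
  n3: DF={n5,n8,n9}
  n4: DF={n5,n8,n9}
  n5: DF=∅
  n6: DF={n8,n9}
  n7: DF={n8,n9}
  n8: DF={n9}
  n9: DF=∅

DF(n7) = ["n8", "n9"]

Answer: ["n8", "n9"]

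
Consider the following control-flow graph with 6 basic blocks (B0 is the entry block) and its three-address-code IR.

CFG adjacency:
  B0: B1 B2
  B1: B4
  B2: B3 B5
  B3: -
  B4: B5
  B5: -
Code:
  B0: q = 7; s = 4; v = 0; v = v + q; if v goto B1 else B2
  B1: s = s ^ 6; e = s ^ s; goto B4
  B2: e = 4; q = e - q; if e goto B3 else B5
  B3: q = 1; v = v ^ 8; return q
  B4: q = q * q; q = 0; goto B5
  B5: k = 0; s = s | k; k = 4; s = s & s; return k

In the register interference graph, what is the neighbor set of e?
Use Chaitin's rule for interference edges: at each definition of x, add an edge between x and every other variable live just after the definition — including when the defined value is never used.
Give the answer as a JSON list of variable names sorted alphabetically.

Answer: ["q", "s", "v"]

Derivation:
Per-block:
  B0 def {q,s,v} use ∅
  B1 def {e,s} use {s}
  B2 def {e,q} use {q}
  B3 def {q,v} use {v}
  B4 def {q} use {q}
  B5 def {k,s} use {s}

Live sets:
  B0 li=∅ lo={q,s,v}
  B1 li={q,s} lo={q,s}
  B2 li={q,s,v} lo={s,v}
  B3 li={v} lo=∅
  B4 li={q,s} lo={s}
  B5 li={s} lo=∅

Interference:
  e: {q,s,v}
  k: {s}
  q: {e,s,v}
  s: {e,k,q,v}
  v: {e,q,s}

N(e) = ["q", "s", "v"]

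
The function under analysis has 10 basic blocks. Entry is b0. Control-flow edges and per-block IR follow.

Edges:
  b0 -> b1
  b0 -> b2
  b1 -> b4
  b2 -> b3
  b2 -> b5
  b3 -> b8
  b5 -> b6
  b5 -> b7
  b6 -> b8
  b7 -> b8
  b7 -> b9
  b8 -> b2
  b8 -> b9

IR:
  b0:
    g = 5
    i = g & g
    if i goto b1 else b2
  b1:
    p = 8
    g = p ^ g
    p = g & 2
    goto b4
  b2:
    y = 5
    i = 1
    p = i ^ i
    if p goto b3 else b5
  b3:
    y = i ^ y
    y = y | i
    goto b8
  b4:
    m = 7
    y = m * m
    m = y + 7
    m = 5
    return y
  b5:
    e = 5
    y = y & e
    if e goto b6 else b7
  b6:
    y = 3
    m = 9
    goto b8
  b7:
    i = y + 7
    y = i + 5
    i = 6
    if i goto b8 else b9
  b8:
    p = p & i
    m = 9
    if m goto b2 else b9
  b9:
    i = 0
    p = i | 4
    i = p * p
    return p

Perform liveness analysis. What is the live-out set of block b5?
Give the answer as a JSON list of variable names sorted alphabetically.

Answer: ["i", "p", "y"]

Analysis:
Block summaries:
  b0: {g,i} / ∅
  b1: {g,p} / {g}
  b2: {i,p,y} / ∅
  b3: {y} / {i,y}
  b4: {m,y} / ∅
  b5: {e,y} / {y}
  b6: {m,y} / ∅
  b7: {i,y} / {y}
  b8: {m,p} / {i,p}
  b9: {i,p} / ∅

Backward fixpoint:
  b0: in=∅ out={g}
  b1: in={g} out=∅
  b2: in=∅ out={i,p,y}
  b3: in={i,p,y} out={i,p}
  b4: in=∅ out=∅
  b5: in={i,p,y} out={i,p,y}
  b6: in={i,p} out={i,p}
  b7: in={p,y} out={i,p}
  b8: in={i,p} out=∅
  b9: in=∅ out=∅

live-out(b5) = ["i", "p", "y"]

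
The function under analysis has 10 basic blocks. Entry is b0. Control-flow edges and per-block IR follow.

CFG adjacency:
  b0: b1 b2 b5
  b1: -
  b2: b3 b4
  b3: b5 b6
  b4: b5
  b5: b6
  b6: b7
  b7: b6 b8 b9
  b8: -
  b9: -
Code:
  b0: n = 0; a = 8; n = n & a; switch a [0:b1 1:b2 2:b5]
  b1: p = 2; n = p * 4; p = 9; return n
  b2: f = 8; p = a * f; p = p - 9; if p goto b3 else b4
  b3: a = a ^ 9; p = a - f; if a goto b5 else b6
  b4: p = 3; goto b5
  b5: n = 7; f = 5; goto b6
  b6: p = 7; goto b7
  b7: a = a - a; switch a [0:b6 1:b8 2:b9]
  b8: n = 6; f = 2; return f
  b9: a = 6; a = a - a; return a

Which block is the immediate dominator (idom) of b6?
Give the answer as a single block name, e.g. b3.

idom tree: b1←b0 b2←b0 b3←b2 b4←b2 b5←b0 b6←b0 b7←b6 b8←b7 b9←b7
Dom∩ at merges:
  b5: preds {b0,b3,b4}: {b0} ∩ {b0,b2,b3} ∩ {b0,b2,b4} = {b0}; idom=b0
  b6: preds {b3,b5,b7}: {b0,b2,b3} ∩ {b0,b5} ∩ {b0,b6,b7} = {b0}; idom=b0

idom(b6) = b0

Answer: b0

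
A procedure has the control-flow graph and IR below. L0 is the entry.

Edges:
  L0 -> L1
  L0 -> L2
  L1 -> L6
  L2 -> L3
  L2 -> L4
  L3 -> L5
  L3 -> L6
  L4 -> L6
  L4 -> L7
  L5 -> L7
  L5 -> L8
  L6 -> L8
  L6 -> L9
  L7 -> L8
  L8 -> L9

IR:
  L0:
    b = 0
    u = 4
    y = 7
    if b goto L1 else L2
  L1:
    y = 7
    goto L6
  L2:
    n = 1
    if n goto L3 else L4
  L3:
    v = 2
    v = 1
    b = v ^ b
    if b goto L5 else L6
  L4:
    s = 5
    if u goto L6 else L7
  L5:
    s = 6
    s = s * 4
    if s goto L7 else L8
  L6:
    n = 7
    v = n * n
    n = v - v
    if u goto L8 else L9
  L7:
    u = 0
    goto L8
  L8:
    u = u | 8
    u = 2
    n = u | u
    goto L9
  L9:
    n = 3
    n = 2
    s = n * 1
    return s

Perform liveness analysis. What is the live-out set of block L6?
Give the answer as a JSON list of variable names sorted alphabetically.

Answer: ["u"]

Derivation:
Per-block:
  L0: {b,u,y} / ∅
  L1: {y} / ∅
  L2: {n} / ∅
  L3: {b,v} / {b}
  L4: {s} / {u}
  L5: {s} / ∅
  L6: {n,v} / {u}
  L7: {u} / ∅
  L8: {n,u} / {u}
  L9: {n,s} / ∅

Live sets:
  L0: in=∅ out={b,u}
  L1: in={u} out={u}
  L2: in={b,u} out={b,u}
  L3: in={b,u} out={u}
  L4: in={u} out={u}
  L5: in={u} out={u}
  L6: in={u} out={u}
  L7: in=∅ out={u}
  L8: in={u} out=∅
  L9: in=∅ out=∅

live-out(L6) = ["u"]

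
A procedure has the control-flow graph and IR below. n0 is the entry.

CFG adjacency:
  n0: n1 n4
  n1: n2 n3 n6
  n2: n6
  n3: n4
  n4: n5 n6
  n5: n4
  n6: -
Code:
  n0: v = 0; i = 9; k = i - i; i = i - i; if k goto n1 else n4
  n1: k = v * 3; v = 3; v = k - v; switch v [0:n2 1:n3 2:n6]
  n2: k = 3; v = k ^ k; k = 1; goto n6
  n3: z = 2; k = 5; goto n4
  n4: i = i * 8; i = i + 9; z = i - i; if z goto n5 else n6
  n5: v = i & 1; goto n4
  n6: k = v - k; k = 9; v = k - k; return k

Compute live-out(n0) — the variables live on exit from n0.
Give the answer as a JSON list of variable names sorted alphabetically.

def/use:
  n0: def={i,k,v} ue=∅
  n1: def={k,v} ue={v}
  n2: def={k,v} ue=∅
  n3: def={k,z} ue=∅
  n4: def={i,z} ue={i}
  n5: def={v} ue={i}
  n6: def={k,v} ue={k,v}

Live sets:
  n0: in=∅ out={i,k,v}
  n1: in={i,v} out={i,k,v}
  n2: in=∅ out={k,v}
  n3: in={i,v} out={i,k,v}
  n4: in={i,k,v} out={i,k,v}
  n5: in={i,k} out={i,k,v}
  n6: in={k,v} out=∅

live-out(n0) = ["i", "k", "v"]

Answer: ["i", "k", "v"]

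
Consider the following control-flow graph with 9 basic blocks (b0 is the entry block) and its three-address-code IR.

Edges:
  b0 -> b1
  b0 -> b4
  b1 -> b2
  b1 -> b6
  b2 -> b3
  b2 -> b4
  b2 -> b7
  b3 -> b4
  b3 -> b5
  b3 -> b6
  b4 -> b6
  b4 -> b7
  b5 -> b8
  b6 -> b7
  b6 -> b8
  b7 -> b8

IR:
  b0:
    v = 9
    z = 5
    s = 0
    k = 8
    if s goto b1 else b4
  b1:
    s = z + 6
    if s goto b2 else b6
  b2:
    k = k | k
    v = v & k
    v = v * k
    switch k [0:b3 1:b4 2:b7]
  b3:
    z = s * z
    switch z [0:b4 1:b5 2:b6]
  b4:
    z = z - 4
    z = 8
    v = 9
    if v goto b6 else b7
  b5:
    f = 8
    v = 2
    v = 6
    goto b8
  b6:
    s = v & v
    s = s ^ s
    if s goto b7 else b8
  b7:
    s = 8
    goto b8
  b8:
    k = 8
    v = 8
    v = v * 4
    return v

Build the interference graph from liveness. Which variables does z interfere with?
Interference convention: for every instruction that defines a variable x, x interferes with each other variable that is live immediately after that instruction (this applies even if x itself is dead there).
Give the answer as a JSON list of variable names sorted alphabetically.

Answer: ["k", "s", "v"]

Working:
Per-block:
  b0: def={k,s,v,z} ue=∅
  b1: def={s} ue={z}
  b2: def={k,v} ue={k,v}
  b3: def={z} ue={s,z}
  b4: def={v,z} ue={z}
  b5: def={f,v} ue=∅
  b6: def={s} ue={v}
  b7: def={s} ue=∅
  b8: def={k,v} ue=∅

Liveness:
  b0 li=∅ lo={k,v,z}
  b1 li={k,v,z} lo={k,s,v,z}
  b2 li={k,s,v,z} lo={s,v,z}
  b3 li={s,v,z} lo={v,z}
  b4 li={z} lo={v}
  b5 li=∅ lo=∅
  b6 li={v} lo=∅
  b7 li=∅ lo=∅
  b8 li=∅ lo=∅

Conflict graph:
  f↔∅
  k↔{s,v,z}
  s↔{k,v,z}
  v↔{k,s,z}
  z↔{k,s,v}

N(z) = ["k", "s", "v"]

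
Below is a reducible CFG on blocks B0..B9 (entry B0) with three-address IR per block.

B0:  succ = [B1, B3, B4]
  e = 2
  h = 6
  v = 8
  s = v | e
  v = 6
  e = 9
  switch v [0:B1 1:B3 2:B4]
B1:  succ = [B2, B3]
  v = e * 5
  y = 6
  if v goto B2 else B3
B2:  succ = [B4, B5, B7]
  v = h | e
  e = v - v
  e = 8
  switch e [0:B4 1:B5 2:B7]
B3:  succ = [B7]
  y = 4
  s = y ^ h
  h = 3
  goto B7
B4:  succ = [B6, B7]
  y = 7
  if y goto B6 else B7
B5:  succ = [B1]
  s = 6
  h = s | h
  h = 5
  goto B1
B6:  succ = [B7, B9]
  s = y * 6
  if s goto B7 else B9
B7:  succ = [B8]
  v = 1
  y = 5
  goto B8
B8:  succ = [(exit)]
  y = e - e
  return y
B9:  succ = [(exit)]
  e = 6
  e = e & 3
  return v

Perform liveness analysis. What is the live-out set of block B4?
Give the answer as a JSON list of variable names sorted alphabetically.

Answer: ["e", "v", "y"]

Working:
Block summaries:
  B0 def {e,h,s,v} use ∅
  B1 def {v,y} use {e}
  B2 def {e,v} use {e,h}
  B3 def {h,s,y} use {h}
  B4 def {y} use ∅
  B5 def {h,s} use {h}
  B6 def {s} use {y}
  B7 def {v,y} use ∅
  B8 def {y} use {e}
  B9 def {e} use {v}

Live sets:
  B0: in=∅ out={e,h,v}
  B1: in={e,h} out={e,h}
  B2: in={e,h} out={e,h,v}
  B3: in={e,h} out={e}
  B4: in={e,v} out={e,v,y}
  B5: in={e,h} out={e,h}
  B6: in={e,v,y} out={e,v}
  B7: in={e} out={e}
  B8: in={e} out=∅
  B9: in={v} out=∅

live-out(B4) = ["e", "v", "y"]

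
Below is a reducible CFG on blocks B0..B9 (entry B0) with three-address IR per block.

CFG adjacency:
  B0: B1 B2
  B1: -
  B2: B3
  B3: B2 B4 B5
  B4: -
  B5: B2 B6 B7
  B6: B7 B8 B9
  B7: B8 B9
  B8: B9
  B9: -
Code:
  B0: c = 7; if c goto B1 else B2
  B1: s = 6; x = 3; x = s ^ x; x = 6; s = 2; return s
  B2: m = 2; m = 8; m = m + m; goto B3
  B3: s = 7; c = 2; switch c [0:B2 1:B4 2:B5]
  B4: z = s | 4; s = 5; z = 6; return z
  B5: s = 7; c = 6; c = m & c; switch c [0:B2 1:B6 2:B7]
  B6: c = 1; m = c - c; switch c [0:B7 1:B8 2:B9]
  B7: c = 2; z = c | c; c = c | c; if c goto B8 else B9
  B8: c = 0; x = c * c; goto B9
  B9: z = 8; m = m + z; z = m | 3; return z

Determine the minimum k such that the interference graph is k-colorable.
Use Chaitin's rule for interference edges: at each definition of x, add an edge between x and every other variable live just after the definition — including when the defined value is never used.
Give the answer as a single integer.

Answer: 3

Analysis:
def/use:
  B0: {c} / ∅
  B1: {s,x} / ∅
  B2: {m} / ∅
  B3: {c,s} / ∅
  B4: {s,z} / {s}
  B5: {c,s} / {m}
  B6: {c,m} / ∅
  B7: {c,z} / ∅
  B8: {c,x} / ∅
  B9: {m,z} / {m}

Live sets:
  live B0: ∅→∅
  live B1: ∅→∅
  live B2: ∅→{m}
  live B3: {m}→{m,s}
  live B4: {s}→∅
  live B5: {m}→{m}
  live B6: ∅→{m}
  live B7: {m}→{m}
  live B8: {m}→{m}
  live B9: {m}→∅

Interfere edges:
  c: {m,s,z}
  m: {c,s,x,z}
  s: {c,m,x}
  x: {m,s}
  z: {c,m}

Chromatic number:
  clique {c,m,s} ⇒ need ≥ 3
  3-colouring: c0={m}  c1={c,x}  c2={s,z}
  χ = 3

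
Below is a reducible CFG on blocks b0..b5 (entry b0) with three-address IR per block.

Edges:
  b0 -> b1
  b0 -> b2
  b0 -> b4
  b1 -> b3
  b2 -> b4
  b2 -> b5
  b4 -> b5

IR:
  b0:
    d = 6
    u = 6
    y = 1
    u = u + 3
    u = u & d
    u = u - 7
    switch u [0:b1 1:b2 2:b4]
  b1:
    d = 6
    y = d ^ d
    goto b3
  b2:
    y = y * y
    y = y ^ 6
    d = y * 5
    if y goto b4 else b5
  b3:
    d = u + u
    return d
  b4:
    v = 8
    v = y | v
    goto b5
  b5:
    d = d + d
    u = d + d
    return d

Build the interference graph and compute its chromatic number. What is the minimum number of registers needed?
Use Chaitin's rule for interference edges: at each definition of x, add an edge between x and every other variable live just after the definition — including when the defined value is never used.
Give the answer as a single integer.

Per-block:
  b0 def {d,u,y} use ∅
  b1 def {d,y} use ∅
  b2 def {d,y} use {y}
  b3 def {d} use {u}
  b4 def {v} use {y}
  b5 def {d,u} use {d}

Live sets:
  b0: in=∅ out={d,u,y}
  b1: in={u} out={u}
  b2: in={y} out={d,y}
  b3: in={u} out=∅
  b4: in={d,y} out={d}
  b5: in={d} out=∅

Conflict graph:
  d↔{u,v,y}
  u↔{d,y}
  v↔{d,y}
  y↔{d,u,v}

Colouring:
  clique {d,u,y} ⇒ need ≥ 3
  assign d→r0 u→r2 v→r2 y→r1 — no edge inside a register ⇒ χ ≤ 3
  χ = 3

Answer: 3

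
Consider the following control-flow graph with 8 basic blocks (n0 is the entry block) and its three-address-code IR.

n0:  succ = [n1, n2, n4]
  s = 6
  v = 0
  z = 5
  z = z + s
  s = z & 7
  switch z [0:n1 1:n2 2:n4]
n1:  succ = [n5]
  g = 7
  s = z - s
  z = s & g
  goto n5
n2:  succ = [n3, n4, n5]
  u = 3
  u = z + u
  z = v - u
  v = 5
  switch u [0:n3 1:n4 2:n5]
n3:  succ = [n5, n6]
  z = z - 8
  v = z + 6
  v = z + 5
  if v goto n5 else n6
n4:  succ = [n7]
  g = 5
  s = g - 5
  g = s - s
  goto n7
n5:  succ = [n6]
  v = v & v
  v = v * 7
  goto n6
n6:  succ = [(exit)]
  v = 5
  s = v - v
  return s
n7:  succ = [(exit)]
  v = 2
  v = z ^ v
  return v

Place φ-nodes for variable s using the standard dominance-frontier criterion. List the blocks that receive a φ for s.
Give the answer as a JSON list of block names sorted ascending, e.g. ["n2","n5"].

Answer: ["n5", "n6"]

Analysis:
idom tree: n1←n0 n2←n0 n3←n2 n4←n0 n5←n0 n6←n0 n7←n4
Dom∩ at merges:
  n4: preds {n0,n2}: {n0} ∩ {n0,n2} = {n0}; idom=n0
  n5: preds {n1,n2,n3}: {n0,n1} ∩ {n0,n2} ∩ {n0,n2,n3} = {n0}; idom=n0
  n6: preds {n3,n5}: {n0,n2,n3} ∩ {n0,n5} = {n0}; idom=n0

Frontier:
  join n4 pred n0: · stop@n0
  join n4 pred n2: n2 stop@n0
  join n5 pred n1: n1 stop@n0
  join n5 pred n2: n2 stop@n0
  join n5 pred n3: n3→n2 stop@n0
  join n6 pred n3: n3→n2 stop@n0
  join n6 pred n5: n5 stop@n0
  DF(n0)=∅
  DF(n1)={n5}
  DF(n2)={n4,n5,n6}
  DF(n3)={n5,n6}
  DF(n4)=∅
  DF(n5)={n6}
  DF(n6)=∅
  DF(n7)=∅

φ for s: defs {n0,n1,n4,n6}
  DF⁺ = {n5,n6}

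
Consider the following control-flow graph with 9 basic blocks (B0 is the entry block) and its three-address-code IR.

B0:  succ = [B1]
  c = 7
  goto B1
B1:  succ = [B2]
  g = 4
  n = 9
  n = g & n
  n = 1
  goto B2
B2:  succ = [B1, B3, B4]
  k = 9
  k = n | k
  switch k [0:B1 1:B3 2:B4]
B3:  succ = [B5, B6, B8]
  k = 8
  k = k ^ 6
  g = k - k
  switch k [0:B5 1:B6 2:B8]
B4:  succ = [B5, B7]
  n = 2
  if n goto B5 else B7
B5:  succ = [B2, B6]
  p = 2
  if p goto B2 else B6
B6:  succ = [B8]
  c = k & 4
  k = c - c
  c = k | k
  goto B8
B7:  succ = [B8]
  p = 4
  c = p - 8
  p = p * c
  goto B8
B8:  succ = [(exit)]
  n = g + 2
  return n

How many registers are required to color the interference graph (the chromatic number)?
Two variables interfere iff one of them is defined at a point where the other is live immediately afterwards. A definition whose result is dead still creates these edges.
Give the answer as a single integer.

Answer: 4

Derivation:
Per-block:
  B0 def {c} use ∅
  B1 def {g,n} use ∅
  B2 def {k} use {n}
  B3 def {g,k} use ∅
  B4 def {n} use ∅
  B5 def {p} use ∅
  B6 def {c,k} use {k}
  B7 def {c,p} use ∅
  B8 def {n} use {g}

Liveness:
  B0 li=∅ lo=∅
  B1 li=∅ lo={g,n}
  B2 li={g,n} lo={g,k,n}
  B3 li={n} lo={g,k,n}
  B4 li={g,k} lo={g,k,n}
  B5 li={g,k,n} lo={g,k,n}
  B6 li={g,k} lo={g}
  B7 li={g} lo={g}
  B8 li={g} lo=∅

Interference:
  c: {g,p}
  g: {c,k,n,p}
  k: {g,n,p}
  n: {g,k,p}
  p: {c,g,k,n}

Registers:
  clique {g,k,n,p} ⇒ need ≥ 4
  assign c→r2 g→r0 k→r2 n→r3 p→r1 — no edge inside a register ⇒ χ ≤ 4
  χ = 4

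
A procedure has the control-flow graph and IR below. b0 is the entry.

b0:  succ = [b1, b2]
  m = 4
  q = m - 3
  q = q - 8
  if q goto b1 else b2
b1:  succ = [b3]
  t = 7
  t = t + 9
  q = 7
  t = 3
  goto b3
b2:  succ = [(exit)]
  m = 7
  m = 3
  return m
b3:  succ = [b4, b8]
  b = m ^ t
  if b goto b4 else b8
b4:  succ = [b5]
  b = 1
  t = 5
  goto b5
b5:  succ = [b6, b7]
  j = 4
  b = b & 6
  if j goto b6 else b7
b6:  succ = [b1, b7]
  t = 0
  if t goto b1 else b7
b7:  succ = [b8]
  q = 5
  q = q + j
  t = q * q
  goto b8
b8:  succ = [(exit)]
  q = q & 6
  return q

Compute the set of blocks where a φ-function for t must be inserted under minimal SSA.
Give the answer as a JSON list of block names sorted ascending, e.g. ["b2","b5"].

Answer: ["b1", "b7", "b8"]

Analysis:
idom tree: b1←b0 b2←b0 b3←b1 b4←b3 b5←b4 b6←b5 b7←b5 b8←b3
Dom∩ at merges:
  b1: preds {b0,b6}: {b0} ∩ {b0,b1,b3,b4,b5,b6} = {b0}; idom=b0
  b7: preds {b5,b6}: {b0,b1,b3,b4,b5} ∩ {b0,b1,b3,b4,b5,b6} = {b0,b1,b3,b4,b5}; idom=b5
  b8: preds {b3,b7}: {b0,b1,b3} ∩ {b0,b1,b3,b4,b5,b7} = {b0,b1,b3}; idom=b3

Frontier:
  join b1 pred b0: · stop@b0
  join b1 pred b6: b6→b5→b4→b3→b1 stop@b0
  join b7 pred b5: · stop@b5
  join b7 pred b6: b6 stop@b5
  join b8 pred b3: · stop@b3
  join b8 pred b7: b7→b5→b4 stop@b3
  b0 → ∅
  b1 → {b1}
  b2 → ∅
  b3 → {b1}
  b4 → {b1,b8}
  b5 → {b1,b8}
  b6 → {b1,b7}
  b7 → {b8}
  b8 → ∅

φ for t: defs {b1,b4,b6,b7}
  DF⁺ = {b1,b7,b8}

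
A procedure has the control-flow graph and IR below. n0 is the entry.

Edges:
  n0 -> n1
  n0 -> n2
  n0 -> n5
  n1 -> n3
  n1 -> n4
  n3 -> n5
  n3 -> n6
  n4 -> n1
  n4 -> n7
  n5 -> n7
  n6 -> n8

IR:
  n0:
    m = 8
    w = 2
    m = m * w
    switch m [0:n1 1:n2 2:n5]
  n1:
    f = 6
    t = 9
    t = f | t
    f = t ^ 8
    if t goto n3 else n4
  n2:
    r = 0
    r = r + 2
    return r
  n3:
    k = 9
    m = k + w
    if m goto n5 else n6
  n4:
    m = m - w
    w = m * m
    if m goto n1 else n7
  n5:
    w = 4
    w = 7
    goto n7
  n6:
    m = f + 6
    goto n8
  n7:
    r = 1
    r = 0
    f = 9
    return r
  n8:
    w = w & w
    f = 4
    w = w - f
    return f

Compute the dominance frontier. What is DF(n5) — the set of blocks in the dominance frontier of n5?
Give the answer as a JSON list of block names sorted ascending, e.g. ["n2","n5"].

Answer: ["n7"]

Derivation:
idom tree: n1←n0 n2←n0 n3←n1 n4←n1 n5←n0 n6←n3 n7←n0 n8←n6
Dom at joins:
  n1: preds {n0,n4}: {n0} ∩ {n0,n1,n4} = {n0}; idom=n0
  n5: preds {n0,n3}: {n0} ∩ {n0,n1,n3} = {n0}; idom=n0
  n7: preds {n4,n5}: {n0,n1,n4} ∩ {n0,n5} = {n0}; idom=n0

DF walk-up:
  join n1 pred n0: · stop@n0
  join n1 pred n4: n4→n1 stop@n0
  join n5 pred n0: · stop@n0
  join n5 pred n3: n3→n1 stop@n0
  join n7 pred n4: n4→n1 stop@n0
  join n7 pred n5: n5 stop@n0
  DF(n0)=∅
  DF(n1)={n1,n5,n7}
  DF(n2)=∅
  DF(n3)={n5}
  DF(n4)={n1,n7}
  DF(n5)={n7}
  DF(n6)=∅
  DF(n7)=∅
  DF(n8)=∅

DF(n5) = ["n7"]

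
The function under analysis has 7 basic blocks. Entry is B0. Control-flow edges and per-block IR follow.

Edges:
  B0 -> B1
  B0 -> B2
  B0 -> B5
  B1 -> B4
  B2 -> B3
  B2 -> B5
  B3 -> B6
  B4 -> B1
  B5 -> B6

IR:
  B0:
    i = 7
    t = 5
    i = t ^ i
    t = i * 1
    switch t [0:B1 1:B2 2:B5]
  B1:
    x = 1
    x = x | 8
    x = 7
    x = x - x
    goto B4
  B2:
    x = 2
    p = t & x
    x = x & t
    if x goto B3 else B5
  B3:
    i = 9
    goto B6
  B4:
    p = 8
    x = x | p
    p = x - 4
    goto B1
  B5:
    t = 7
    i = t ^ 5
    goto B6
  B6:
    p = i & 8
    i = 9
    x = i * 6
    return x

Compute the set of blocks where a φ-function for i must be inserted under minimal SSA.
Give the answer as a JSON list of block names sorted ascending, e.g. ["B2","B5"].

Answer: ["B6"]

Working:
idom tree: B1←B0 B2←B0 B3←B2 B4←B1 B5←B0 B6←B0
Dom∩ at merges:
  B1: preds {B0,B4}: {B0} ∩ {B0,B1,B4} = {B0}; idom=B0
  B5: preds {B0,B2}: {B0} ∩ {B0,B2} = {B0}; idom=B0
  B6: preds {B3,B5}: {B0,B2,B3} ∩ {B0,B5} = {B0}; idom=B0

DF walk-up:
  join B1 pred B0: · stop@B0
  join B1 pred B4: B4→B1 stop@B0
  join B5 pred B0: · stop@B0
  join B5 pred B2: B2 stop@B0
  join B6 pred B3: B3→B2 stop@B0
  join B6 pred B5: B5 stop@B0
  DF(B0)=∅
  DF(B1)={B1}
  DF(B2)={B5,B6}
  DF(B3)={B6}
  DF(B4)={B1}
  DF(B5)={B6}
  DF(B6)=∅

φ for i: defs {B0,B3,B5,B6}
  DF⁺ = {B6}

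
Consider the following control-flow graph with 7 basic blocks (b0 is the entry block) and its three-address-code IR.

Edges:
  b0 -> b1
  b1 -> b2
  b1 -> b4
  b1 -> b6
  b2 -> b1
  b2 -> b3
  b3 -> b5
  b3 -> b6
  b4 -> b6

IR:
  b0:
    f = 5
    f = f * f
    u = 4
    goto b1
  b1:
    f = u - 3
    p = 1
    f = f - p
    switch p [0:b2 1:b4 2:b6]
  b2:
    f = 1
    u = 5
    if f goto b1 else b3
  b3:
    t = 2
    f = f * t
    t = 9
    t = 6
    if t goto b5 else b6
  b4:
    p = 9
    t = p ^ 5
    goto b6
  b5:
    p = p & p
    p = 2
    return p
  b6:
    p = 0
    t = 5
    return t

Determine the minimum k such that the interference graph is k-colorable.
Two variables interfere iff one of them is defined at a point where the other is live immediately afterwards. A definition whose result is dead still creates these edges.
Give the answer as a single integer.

Answer: 3

Working:
def/use:
  b0 def {f,u} use ∅
  b1 def {f,p} use {u}
  b2 def {f,u} use ∅
  b3 def {f,t} use {f}
  b4 def {p,t} use ∅
  b5 def {p} use {p}
  b6 def {p,t} use ∅

Backward fixpoint:
  b0 li=∅ lo={u}
  b1 li={u} lo={p}
  b2 li={p} lo={f,p,u}
  b3 li={f,p} lo={p}
  b4 li=∅ lo=∅
  b5 li={p} lo=∅
  b6 li=∅ lo=∅

Conflict graph:
  f: {p,t,u}
  p: {f,t,u}
  t: {f,p}
  u: {f,p}

Registers:
  {f,p,t} pairwise interfere (3-clique) ⇒ χ ≥ 3
  assign f→r0 p→r1 t→r2 u→r2 — no edge inside a register ⇒ χ ≤ 3
  χ = 3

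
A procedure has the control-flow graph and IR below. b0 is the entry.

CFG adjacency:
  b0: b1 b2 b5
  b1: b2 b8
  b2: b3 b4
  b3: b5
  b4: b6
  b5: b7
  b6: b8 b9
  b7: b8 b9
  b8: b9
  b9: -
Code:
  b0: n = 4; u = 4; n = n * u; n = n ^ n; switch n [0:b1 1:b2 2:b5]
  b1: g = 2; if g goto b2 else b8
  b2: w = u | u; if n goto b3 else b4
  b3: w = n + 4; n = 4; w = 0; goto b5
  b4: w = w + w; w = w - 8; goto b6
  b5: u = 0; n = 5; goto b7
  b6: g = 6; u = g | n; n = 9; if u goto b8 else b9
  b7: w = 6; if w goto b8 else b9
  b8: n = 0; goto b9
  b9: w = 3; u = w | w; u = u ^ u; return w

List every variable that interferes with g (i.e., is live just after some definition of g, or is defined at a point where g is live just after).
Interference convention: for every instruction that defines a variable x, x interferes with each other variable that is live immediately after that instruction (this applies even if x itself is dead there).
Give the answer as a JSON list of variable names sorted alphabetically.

Per-block:
  b0: {n,u} / ∅
  b1: {g} / ∅
  b2: {w} / {n,u}
  b3: {n,w} / {n}
  b4: {w} / {w}
  b5: {n,u} / ∅
  b6: {g,n,u} / {n}
  b7: {w} / ∅
  b8: {n} / ∅
  b9: {u,w} / ∅

Liveness:
  b0: in=∅ out={n,u}
  b1: in={n,u} out={n,u}
  b2: in={n,u} out={n,w}
  b3: in={n} out=∅
  b4: in={n,w} out={n}
  b5: in=∅ out=∅
  b6: in={n} out=∅
  b7: in=∅ out=∅
  b8: in=∅ out=∅
  b9: in=∅ out=∅

Interference:
  g — {n,u}
  n — {g,u,w}
  u — {g,n,w}
  w — {n,u}

N(g) = ["n", "u"]

Answer: ["n", "u"]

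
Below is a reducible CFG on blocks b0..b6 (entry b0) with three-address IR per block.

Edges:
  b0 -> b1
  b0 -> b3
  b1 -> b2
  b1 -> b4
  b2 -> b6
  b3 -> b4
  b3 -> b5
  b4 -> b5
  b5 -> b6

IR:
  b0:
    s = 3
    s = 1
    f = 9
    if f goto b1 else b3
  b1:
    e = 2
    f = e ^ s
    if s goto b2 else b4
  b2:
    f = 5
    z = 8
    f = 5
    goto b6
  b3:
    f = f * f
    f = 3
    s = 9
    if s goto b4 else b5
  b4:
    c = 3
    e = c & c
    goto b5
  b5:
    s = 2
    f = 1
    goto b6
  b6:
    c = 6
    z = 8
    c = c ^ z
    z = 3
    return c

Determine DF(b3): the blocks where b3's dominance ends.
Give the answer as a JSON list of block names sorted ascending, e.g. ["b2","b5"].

Answer: ["b4", "b5"]

Analysis:
idom tree: b1←b0 b2←b1 b3←b0 b4←b0 b5←b0 b6←b0
Join-block Dom:
  b4: preds {b1,b3}: {b0,b1} ∩ {b0,b3} = {b0}; idom=b0
  b5: preds {b3,b4}: {b0,b3} ∩ {b0,b4} = {b0}; idom=b0
  b6: preds {b2,b5}: {b0,b1,b2} ∩ {b0,b5} = {b0}; idom=b0

DF walk-up:
  b4←b1: walk b1 to b0
  b4←b3: walk b3 to b0
  b5←b3: walk b3 to b0
  b5←b4: walk b4 to b0
  b6←b2: walk b2→b1 to b0
  b6←b5: walk b5 to b0
  DF(b0)=∅
  DF(b1)={b4,b6}
  DF(b2)={b6}
  DF(b3)={b4,b5}
  DF(b4)={b5}
  DF(b5)={b6}
  DF(b6)=∅

DF(b3) = ["b4", "b5"]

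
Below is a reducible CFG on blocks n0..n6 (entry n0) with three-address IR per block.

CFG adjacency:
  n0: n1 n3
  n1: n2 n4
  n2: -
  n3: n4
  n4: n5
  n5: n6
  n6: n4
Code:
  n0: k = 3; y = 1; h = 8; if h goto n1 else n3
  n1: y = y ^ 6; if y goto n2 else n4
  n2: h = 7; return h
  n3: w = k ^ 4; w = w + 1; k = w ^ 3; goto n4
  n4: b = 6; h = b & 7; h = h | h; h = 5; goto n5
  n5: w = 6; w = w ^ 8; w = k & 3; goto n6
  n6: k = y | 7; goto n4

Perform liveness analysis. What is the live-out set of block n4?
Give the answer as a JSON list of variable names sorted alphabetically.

def/use:
  n0: def={h,k,y} ue=∅
  n1: def={y} ue={y}
  n2: def={h} ue=∅
  n3: def={k,w} ue={k}
  n4: def={b,h} ue=∅
  n5: def={w} ue={k}
  n6: def={k} ue={y}

Backward fixpoint:
  live n0: ∅→{k,y}
  live n1: {k,y}→{k,y}
  live n2: ∅→∅
  live n3: {k,y}→{k,y}
  live n4: {k,y}→{k,y}
  live n5: {k,y}→{y}
  live n6: {y}→{k,y}

live-out(n4) = ["k", "y"]

Answer: ["k", "y"]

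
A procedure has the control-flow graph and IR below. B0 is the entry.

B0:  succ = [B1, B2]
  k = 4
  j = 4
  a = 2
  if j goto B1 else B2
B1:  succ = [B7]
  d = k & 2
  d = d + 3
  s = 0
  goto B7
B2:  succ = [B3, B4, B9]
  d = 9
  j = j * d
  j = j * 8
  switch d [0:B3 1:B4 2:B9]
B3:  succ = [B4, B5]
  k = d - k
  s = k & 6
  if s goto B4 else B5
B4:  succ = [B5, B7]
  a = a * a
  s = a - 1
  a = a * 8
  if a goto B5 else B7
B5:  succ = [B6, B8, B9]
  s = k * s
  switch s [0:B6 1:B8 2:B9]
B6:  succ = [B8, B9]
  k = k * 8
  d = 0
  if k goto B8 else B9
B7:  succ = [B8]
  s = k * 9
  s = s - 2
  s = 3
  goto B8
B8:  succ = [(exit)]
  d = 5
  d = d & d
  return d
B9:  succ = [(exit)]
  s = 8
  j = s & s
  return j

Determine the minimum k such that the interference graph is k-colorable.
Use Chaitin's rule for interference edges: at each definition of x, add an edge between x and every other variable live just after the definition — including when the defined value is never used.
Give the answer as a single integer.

Answer: 4

Derivation:
Block summaries:
  B0 def {a,j,k} use ∅
  B1 def {d,s} use {k}
  B2 def {d,j} use {j}
  B3 def {k,s} use {d,k}
  B4 def {a,s} use {a}
  B5 def {s} use {k,s}
  B6 def {d,k} use {k}
  B7 def {s} use {k}
  B8 def {d} use ∅
  B9 def {j,s} use ∅

Backward fixpoint:
  B0 li=∅ lo={a,j,k}
  B1 li={k} lo={k}
  B2 li={a,j,k} lo={a,d,k}
  B3 li={a,d,k} lo={a,k,s}
  B4 li={a,k} lo={k,s}
  B5 li={k,s} lo={k}
  B6 li={k} lo=∅
  B7 li={k} lo=∅
  B8 li=∅ lo=∅
  B9 li=∅ lo=∅

Interference:
  a: {d,j,k,s}
  d: {a,j,k}
  j: {a,d,k}
  k: {a,d,j,s}
  s: {a,k}

Colouring:
  {a,d,j,k} pairwise interfere (4-clique) ⇒ χ ≥ 4
  assign a→r0 d→r2 j→r3 k→r1 s→r2 — no edge inside a register ⇒ χ ≤ 4
  χ = 4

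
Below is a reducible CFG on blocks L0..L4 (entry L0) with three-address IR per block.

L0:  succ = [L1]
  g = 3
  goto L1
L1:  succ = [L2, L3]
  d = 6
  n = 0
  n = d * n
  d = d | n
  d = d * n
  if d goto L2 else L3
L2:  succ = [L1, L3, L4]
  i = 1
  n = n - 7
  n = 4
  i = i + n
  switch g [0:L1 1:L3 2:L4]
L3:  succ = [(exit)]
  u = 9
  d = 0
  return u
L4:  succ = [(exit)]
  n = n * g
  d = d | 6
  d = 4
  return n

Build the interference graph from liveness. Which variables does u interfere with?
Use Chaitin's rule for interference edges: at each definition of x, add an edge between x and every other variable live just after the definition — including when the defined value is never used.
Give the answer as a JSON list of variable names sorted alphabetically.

Per-block:
  L0 def {g} use ∅
  L1 def {d,n} use ∅
  L2 def {i,n} use {g,n}
  L3 def {d,u} use ∅
  L4 def {d,n} use {d,g,n}

Backward fixpoint:
  live L0: ∅→{g}
  live L1: {g}→{d,g,n}
  live L2: {d,g,n}→{d,g,n}
  live L3: ∅→∅
  live L4: {d,g,n}→∅

Conflict graph:
  d: {g,i,n,u}
  g: {d,i,n}
  i: {d,g,n}
  n: {d,g,i}
  u: {d}

N(u) = ["d"]

Answer: ["d"]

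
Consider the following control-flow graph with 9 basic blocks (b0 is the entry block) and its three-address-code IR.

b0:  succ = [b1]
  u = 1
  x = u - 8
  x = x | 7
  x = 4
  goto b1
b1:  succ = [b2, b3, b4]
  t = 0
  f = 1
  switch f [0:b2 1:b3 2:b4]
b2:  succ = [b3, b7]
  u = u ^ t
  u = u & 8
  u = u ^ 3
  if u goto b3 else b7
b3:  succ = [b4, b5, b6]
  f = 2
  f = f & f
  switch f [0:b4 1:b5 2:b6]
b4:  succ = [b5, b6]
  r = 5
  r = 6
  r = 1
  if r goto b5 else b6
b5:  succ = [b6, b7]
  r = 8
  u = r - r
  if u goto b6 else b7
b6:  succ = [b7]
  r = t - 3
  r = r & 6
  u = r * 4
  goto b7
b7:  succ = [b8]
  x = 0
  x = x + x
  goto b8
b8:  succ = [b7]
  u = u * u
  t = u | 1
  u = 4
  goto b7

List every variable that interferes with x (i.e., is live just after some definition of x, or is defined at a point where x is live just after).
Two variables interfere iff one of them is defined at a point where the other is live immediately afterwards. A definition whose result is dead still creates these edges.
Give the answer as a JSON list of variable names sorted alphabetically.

def/use:
  b0 def {u,x} use ∅
  b1 def {f,t} use ∅
  b2 def {u} use {t,u}
  b3 def {f} use ∅
  b4 def {r} use ∅
  b5 def {r,u} use ∅
  b6 def {r,u} use {t}
  b7 def {x} use ∅
  b8 def {t,u} use {u}

Live sets:
  live b0: ∅→{u}
  live b1: {u}→{t,u}
  live b2: {t,u}→{t,u}
  live b3: {t}→{t}
  live b4: {t}→{t}
  live b5: {t}→{t,u}
  live b6: {t}→{u}
  live b7: {u}→{u}
  live b8: {u}→{u}

Interference:
  f↔{t,u}
  r↔{t}
  t↔{f,r,u}
  u↔{f,t,x}
  x↔{u}

N(x) = ["u"]

Answer: ["u"]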